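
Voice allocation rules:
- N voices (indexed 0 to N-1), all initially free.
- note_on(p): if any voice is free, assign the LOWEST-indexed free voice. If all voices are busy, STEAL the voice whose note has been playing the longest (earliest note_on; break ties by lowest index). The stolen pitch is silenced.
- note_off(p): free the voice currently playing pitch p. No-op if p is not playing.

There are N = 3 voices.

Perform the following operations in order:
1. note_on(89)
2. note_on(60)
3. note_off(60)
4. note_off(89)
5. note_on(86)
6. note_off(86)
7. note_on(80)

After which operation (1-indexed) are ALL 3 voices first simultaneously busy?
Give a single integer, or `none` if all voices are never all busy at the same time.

Answer: none

Derivation:
Op 1: note_on(89): voice 0 is free -> assigned | voices=[89 - -]
Op 2: note_on(60): voice 1 is free -> assigned | voices=[89 60 -]
Op 3: note_off(60): free voice 1 | voices=[89 - -]
Op 4: note_off(89): free voice 0 | voices=[- - -]
Op 5: note_on(86): voice 0 is free -> assigned | voices=[86 - -]
Op 6: note_off(86): free voice 0 | voices=[- - -]
Op 7: note_on(80): voice 0 is free -> assigned | voices=[80 - -]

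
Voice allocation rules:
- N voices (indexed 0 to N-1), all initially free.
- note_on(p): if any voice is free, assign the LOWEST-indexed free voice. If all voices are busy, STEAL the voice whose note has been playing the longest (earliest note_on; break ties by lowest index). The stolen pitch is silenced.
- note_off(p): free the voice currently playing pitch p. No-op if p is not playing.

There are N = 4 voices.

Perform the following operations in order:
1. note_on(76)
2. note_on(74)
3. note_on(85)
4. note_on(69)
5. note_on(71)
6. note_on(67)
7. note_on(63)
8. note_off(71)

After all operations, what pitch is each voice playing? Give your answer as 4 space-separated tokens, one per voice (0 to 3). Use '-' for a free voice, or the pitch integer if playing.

Op 1: note_on(76): voice 0 is free -> assigned | voices=[76 - - -]
Op 2: note_on(74): voice 1 is free -> assigned | voices=[76 74 - -]
Op 3: note_on(85): voice 2 is free -> assigned | voices=[76 74 85 -]
Op 4: note_on(69): voice 3 is free -> assigned | voices=[76 74 85 69]
Op 5: note_on(71): all voices busy, STEAL voice 0 (pitch 76, oldest) -> assign | voices=[71 74 85 69]
Op 6: note_on(67): all voices busy, STEAL voice 1 (pitch 74, oldest) -> assign | voices=[71 67 85 69]
Op 7: note_on(63): all voices busy, STEAL voice 2 (pitch 85, oldest) -> assign | voices=[71 67 63 69]
Op 8: note_off(71): free voice 0 | voices=[- 67 63 69]

Answer: - 67 63 69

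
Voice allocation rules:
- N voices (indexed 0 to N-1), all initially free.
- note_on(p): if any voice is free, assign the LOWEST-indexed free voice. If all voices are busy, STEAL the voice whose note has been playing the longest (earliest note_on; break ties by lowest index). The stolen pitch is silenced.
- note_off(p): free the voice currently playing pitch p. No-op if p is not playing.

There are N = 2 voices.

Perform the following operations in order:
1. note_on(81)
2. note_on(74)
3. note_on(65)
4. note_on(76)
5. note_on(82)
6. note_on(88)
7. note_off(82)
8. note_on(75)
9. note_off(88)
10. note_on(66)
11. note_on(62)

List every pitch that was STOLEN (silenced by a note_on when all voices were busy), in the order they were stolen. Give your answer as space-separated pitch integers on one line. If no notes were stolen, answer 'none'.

Op 1: note_on(81): voice 0 is free -> assigned | voices=[81 -]
Op 2: note_on(74): voice 1 is free -> assigned | voices=[81 74]
Op 3: note_on(65): all voices busy, STEAL voice 0 (pitch 81, oldest) -> assign | voices=[65 74]
Op 4: note_on(76): all voices busy, STEAL voice 1 (pitch 74, oldest) -> assign | voices=[65 76]
Op 5: note_on(82): all voices busy, STEAL voice 0 (pitch 65, oldest) -> assign | voices=[82 76]
Op 6: note_on(88): all voices busy, STEAL voice 1 (pitch 76, oldest) -> assign | voices=[82 88]
Op 7: note_off(82): free voice 0 | voices=[- 88]
Op 8: note_on(75): voice 0 is free -> assigned | voices=[75 88]
Op 9: note_off(88): free voice 1 | voices=[75 -]
Op 10: note_on(66): voice 1 is free -> assigned | voices=[75 66]
Op 11: note_on(62): all voices busy, STEAL voice 0 (pitch 75, oldest) -> assign | voices=[62 66]

Answer: 81 74 65 76 75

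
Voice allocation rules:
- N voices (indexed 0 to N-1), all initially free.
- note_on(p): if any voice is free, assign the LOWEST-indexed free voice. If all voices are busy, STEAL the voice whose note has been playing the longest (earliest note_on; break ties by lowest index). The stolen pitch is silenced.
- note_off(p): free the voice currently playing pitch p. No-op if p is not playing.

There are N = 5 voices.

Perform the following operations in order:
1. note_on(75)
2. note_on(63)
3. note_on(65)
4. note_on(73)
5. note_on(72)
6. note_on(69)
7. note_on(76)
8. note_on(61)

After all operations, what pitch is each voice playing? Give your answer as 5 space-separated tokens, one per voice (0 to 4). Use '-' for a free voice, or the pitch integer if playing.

Answer: 69 76 61 73 72

Derivation:
Op 1: note_on(75): voice 0 is free -> assigned | voices=[75 - - - -]
Op 2: note_on(63): voice 1 is free -> assigned | voices=[75 63 - - -]
Op 3: note_on(65): voice 2 is free -> assigned | voices=[75 63 65 - -]
Op 4: note_on(73): voice 3 is free -> assigned | voices=[75 63 65 73 -]
Op 5: note_on(72): voice 4 is free -> assigned | voices=[75 63 65 73 72]
Op 6: note_on(69): all voices busy, STEAL voice 0 (pitch 75, oldest) -> assign | voices=[69 63 65 73 72]
Op 7: note_on(76): all voices busy, STEAL voice 1 (pitch 63, oldest) -> assign | voices=[69 76 65 73 72]
Op 8: note_on(61): all voices busy, STEAL voice 2 (pitch 65, oldest) -> assign | voices=[69 76 61 73 72]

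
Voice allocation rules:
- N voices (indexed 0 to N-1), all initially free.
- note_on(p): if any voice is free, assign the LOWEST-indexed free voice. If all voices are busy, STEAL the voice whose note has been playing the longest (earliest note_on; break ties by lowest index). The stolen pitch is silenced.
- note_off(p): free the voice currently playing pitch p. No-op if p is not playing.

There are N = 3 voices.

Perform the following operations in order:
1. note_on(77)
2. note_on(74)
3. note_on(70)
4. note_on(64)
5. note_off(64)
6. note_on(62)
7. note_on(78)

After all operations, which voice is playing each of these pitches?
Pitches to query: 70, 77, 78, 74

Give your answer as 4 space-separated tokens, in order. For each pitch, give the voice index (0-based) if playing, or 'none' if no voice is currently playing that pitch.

Answer: 2 none 1 none

Derivation:
Op 1: note_on(77): voice 0 is free -> assigned | voices=[77 - -]
Op 2: note_on(74): voice 1 is free -> assigned | voices=[77 74 -]
Op 3: note_on(70): voice 2 is free -> assigned | voices=[77 74 70]
Op 4: note_on(64): all voices busy, STEAL voice 0 (pitch 77, oldest) -> assign | voices=[64 74 70]
Op 5: note_off(64): free voice 0 | voices=[- 74 70]
Op 6: note_on(62): voice 0 is free -> assigned | voices=[62 74 70]
Op 7: note_on(78): all voices busy, STEAL voice 1 (pitch 74, oldest) -> assign | voices=[62 78 70]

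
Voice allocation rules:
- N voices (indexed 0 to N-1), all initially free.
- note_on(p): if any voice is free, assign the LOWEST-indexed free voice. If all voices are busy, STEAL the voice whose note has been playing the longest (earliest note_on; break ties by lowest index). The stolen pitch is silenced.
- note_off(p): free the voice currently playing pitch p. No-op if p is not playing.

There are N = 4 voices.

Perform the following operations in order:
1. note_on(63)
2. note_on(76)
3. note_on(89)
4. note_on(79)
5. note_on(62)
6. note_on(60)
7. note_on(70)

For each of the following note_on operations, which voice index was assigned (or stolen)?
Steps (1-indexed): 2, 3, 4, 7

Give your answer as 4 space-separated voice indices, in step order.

Op 1: note_on(63): voice 0 is free -> assigned | voices=[63 - - -]
Op 2: note_on(76): voice 1 is free -> assigned | voices=[63 76 - -]
Op 3: note_on(89): voice 2 is free -> assigned | voices=[63 76 89 -]
Op 4: note_on(79): voice 3 is free -> assigned | voices=[63 76 89 79]
Op 5: note_on(62): all voices busy, STEAL voice 0 (pitch 63, oldest) -> assign | voices=[62 76 89 79]
Op 6: note_on(60): all voices busy, STEAL voice 1 (pitch 76, oldest) -> assign | voices=[62 60 89 79]
Op 7: note_on(70): all voices busy, STEAL voice 2 (pitch 89, oldest) -> assign | voices=[62 60 70 79]

Answer: 1 2 3 2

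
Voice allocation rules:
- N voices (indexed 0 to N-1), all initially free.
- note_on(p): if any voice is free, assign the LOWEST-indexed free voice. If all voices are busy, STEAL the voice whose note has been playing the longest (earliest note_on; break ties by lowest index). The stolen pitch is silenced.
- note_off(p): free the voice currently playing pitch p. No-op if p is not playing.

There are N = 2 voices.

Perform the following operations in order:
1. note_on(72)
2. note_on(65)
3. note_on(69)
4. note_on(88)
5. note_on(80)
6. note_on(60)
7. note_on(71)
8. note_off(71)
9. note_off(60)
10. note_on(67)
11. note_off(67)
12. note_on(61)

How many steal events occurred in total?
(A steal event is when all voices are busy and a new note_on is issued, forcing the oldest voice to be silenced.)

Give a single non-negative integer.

Answer: 5

Derivation:
Op 1: note_on(72): voice 0 is free -> assigned | voices=[72 -]
Op 2: note_on(65): voice 1 is free -> assigned | voices=[72 65]
Op 3: note_on(69): all voices busy, STEAL voice 0 (pitch 72, oldest) -> assign | voices=[69 65]
Op 4: note_on(88): all voices busy, STEAL voice 1 (pitch 65, oldest) -> assign | voices=[69 88]
Op 5: note_on(80): all voices busy, STEAL voice 0 (pitch 69, oldest) -> assign | voices=[80 88]
Op 6: note_on(60): all voices busy, STEAL voice 1 (pitch 88, oldest) -> assign | voices=[80 60]
Op 7: note_on(71): all voices busy, STEAL voice 0 (pitch 80, oldest) -> assign | voices=[71 60]
Op 8: note_off(71): free voice 0 | voices=[- 60]
Op 9: note_off(60): free voice 1 | voices=[- -]
Op 10: note_on(67): voice 0 is free -> assigned | voices=[67 -]
Op 11: note_off(67): free voice 0 | voices=[- -]
Op 12: note_on(61): voice 0 is free -> assigned | voices=[61 -]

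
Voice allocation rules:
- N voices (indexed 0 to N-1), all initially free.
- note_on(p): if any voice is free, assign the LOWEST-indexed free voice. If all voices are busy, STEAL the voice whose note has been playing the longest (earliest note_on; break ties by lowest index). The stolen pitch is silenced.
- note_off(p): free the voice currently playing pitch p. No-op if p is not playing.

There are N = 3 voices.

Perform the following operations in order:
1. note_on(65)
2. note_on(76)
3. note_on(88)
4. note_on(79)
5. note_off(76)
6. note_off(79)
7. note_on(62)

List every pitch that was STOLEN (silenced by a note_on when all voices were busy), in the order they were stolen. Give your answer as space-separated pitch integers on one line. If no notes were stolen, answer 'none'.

Op 1: note_on(65): voice 0 is free -> assigned | voices=[65 - -]
Op 2: note_on(76): voice 1 is free -> assigned | voices=[65 76 -]
Op 3: note_on(88): voice 2 is free -> assigned | voices=[65 76 88]
Op 4: note_on(79): all voices busy, STEAL voice 0 (pitch 65, oldest) -> assign | voices=[79 76 88]
Op 5: note_off(76): free voice 1 | voices=[79 - 88]
Op 6: note_off(79): free voice 0 | voices=[- - 88]
Op 7: note_on(62): voice 0 is free -> assigned | voices=[62 - 88]

Answer: 65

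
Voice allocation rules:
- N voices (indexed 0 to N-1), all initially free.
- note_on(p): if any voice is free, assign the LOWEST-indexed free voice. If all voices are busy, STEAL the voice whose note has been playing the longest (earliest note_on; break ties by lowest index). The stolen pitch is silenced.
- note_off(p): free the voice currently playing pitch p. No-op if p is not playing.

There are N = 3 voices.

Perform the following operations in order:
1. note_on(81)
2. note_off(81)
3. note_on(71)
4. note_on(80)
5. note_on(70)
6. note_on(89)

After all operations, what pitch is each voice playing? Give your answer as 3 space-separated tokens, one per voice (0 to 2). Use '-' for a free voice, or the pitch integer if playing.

Answer: 89 80 70

Derivation:
Op 1: note_on(81): voice 0 is free -> assigned | voices=[81 - -]
Op 2: note_off(81): free voice 0 | voices=[- - -]
Op 3: note_on(71): voice 0 is free -> assigned | voices=[71 - -]
Op 4: note_on(80): voice 1 is free -> assigned | voices=[71 80 -]
Op 5: note_on(70): voice 2 is free -> assigned | voices=[71 80 70]
Op 6: note_on(89): all voices busy, STEAL voice 0 (pitch 71, oldest) -> assign | voices=[89 80 70]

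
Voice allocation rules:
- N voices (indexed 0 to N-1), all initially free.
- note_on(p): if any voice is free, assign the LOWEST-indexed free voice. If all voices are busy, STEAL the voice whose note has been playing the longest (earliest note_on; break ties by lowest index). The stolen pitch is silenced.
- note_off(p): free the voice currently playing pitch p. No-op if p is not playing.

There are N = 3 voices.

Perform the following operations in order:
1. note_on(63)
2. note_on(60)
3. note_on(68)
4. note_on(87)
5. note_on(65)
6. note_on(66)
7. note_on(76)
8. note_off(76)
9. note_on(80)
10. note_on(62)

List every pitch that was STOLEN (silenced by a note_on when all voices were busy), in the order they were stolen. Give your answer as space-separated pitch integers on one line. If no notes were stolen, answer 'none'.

Op 1: note_on(63): voice 0 is free -> assigned | voices=[63 - -]
Op 2: note_on(60): voice 1 is free -> assigned | voices=[63 60 -]
Op 3: note_on(68): voice 2 is free -> assigned | voices=[63 60 68]
Op 4: note_on(87): all voices busy, STEAL voice 0 (pitch 63, oldest) -> assign | voices=[87 60 68]
Op 5: note_on(65): all voices busy, STEAL voice 1 (pitch 60, oldest) -> assign | voices=[87 65 68]
Op 6: note_on(66): all voices busy, STEAL voice 2 (pitch 68, oldest) -> assign | voices=[87 65 66]
Op 7: note_on(76): all voices busy, STEAL voice 0 (pitch 87, oldest) -> assign | voices=[76 65 66]
Op 8: note_off(76): free voice 0 | voices=[- 65 66]
Op 9: note_on(80): voice 0 is free -> assigned | voices=[80 65 66]
Op 10: note_on(62): all voices busy, STEAL voice 1 (pitch 65, oldest) -> assign | voices=[80 62 66]

Answer: 63 60 68 87 65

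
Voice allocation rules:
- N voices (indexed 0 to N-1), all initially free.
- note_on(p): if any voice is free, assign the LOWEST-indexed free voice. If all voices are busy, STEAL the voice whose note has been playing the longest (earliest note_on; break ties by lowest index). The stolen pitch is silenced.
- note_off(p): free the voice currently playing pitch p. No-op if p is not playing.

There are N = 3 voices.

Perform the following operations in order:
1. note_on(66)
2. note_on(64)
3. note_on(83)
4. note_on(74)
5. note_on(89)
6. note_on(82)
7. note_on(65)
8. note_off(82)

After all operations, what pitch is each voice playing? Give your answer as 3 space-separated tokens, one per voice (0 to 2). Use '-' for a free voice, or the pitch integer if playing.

Answer: 65 89 -

Derivation:
Op 1: note_on(66): voice 0 is free -> assigned | voices=[66 - -]
Op 2: note_on(64): voice 1 is free -> assigned | voices=[66 64 -]
Op 3: note_on(83): voice 2 is free -> assigned | voices=[66 64 83]
Op 4: note_on(74): all voices busy, STEAL voice 0 (pitch 66, oldest) -> assign | voices=[74 64 83]
Op 5: note_on(89): all voices busy, STEAL voice 1 (pitch 64, oldest) -> assign | voices=[74 89 83]
Op 6: note_on(82): all voices busy, STEAL voice 2 (pitch 83, oldest) -> assign | voices=[74 89 82]
Op 7: note_on(65): all voices busy, STEAL voice 0 (pitch 74, oldest) -> assign | voices=[65 89 82]
Op 8: note_off(82): free voice 2 | voices=[65 89 -]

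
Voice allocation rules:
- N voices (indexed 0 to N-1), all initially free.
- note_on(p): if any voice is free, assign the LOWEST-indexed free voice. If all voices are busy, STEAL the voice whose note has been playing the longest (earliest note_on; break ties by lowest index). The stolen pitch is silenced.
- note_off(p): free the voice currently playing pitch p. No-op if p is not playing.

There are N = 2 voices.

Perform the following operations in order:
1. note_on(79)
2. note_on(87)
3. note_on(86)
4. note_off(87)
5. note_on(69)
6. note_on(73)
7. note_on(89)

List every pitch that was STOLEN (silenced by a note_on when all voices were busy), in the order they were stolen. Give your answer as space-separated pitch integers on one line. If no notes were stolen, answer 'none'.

Op 1: note_on(79): voice 0 is free -> assigned | voices=[79 -]
Op 2: note_on(87): voice 1 is free -> assigned | voices=[79 87]
Op 3: note_on(86): all voices busy, STEAL voice 0 (pitch 79, oldest) -> assign | voices=[86 87]
Op 4: note_off(87): free voice 1 | voices=[86 -]
Op 5: note_on(69): voice 1 is free -> assigned | voices=[86 69]
Op 6: note_on(73): all voices busy, STEAL voice 0 (pitch 86, oldest) -> assign | voices=[73 69]
Op 7: note_on(89): all voices busy, STEAL voice 1 (pitch 69, oldest) -> assign | voices=[73 89]

Answer: 79 86 69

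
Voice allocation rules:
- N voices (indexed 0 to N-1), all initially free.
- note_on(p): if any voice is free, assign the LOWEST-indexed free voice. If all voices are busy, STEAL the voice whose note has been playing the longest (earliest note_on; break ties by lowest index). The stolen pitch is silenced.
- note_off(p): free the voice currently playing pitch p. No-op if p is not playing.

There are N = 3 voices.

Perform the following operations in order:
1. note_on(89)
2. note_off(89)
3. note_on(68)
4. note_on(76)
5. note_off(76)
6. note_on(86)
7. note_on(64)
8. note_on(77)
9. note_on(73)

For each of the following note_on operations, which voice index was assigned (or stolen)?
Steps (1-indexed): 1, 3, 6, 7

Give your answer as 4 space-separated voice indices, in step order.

Op 1: note_on(89): voice 0 is free -> assigned | voices=[89 - -]
Op 2: note_off(89): free voice 0 | voices=[- - -]
Op 3: note_on(68): voice 0 is free -> assigned | voices=[68 - -]
Op 4: note_on(76): voice 1 is free -> assigned | voices=[68 76 -]
Op 5: note_off(76): free voice 1 | voices=[68 - -]
Op 6: note_on(86): voice 1 is free -> assigned | voices=[68 86 -]
Op 7: note_on(64): voice 2 is free -> assigned | voices=[68 86 64]
Op 8: note_on(77): all voices busy, STEAL voice 0 (pitch 68, oldest) -> assign | voices=[77 86 64]
Op 9: note_on(73): all voices busy, STEAL voice 1 (pitch 86, oldest) -> assign | voices=[77 73 64]

Answer: 0 0 1 2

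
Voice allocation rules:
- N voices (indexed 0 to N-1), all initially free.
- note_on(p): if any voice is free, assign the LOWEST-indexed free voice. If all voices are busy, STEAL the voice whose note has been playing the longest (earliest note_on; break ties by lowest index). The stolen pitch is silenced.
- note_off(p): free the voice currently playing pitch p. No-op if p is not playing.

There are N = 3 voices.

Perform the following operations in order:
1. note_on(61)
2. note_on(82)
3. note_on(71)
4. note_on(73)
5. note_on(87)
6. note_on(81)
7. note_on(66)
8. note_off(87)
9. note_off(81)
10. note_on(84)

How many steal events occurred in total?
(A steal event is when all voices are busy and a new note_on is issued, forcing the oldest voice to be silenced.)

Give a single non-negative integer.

Answer: 4

Derivation:
Op 1: note_on(61): voice 0 is free -> assigned | voices=[61 - -]
Op 2: note_on(82): voice 1 is free -> assigned | voices=[61 82 -]
Op 3: note_on(71): voice 2 is free -> assigned | voices=[61 82 71]
Op 4: note_on(73): all voices busy, STEAL voice 0 (pitch 61, oldest) -> assign | voices=[73 82 71]
Op 5: note_on(87): all voices busy, STEAL voice 1 (pitch 82, oldest) -> assign | voices=[73 87 71]
Op 6: note_on(81): all voices busy, STEAL voice 2 (pitch 71, oldest) -> assign | voices=[73 87 81]
Op 7: note_on(66): all voices busy, STEAL voice 0 (pitch 73, oldest) -> assign | voices=[66 87 81]
Op 8: note_off(87): free voice 1 | voices=[66 - 81]
Op 9: note_off(81): free voice 2 | voices=[66 - -]
Op 10: note_on(84): voice 1 is free -> assigned | voices=[66 84 -]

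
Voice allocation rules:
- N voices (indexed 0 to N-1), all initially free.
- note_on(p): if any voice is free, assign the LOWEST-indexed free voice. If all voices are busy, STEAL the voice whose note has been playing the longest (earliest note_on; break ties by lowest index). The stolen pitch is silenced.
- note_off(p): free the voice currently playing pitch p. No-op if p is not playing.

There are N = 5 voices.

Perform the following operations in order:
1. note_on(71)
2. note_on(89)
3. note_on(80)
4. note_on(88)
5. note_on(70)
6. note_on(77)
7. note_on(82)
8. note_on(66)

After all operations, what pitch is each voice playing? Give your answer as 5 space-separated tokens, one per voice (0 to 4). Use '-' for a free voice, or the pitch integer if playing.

Op 1: note_on(71): voice 0 is free -> assigned | voices=[71 - - - -]
Op 2: note_on(89): voice 1 is free -> assigned | voices=[71 89 - - -]
Op 3: note_on(80): voice 2 is free -> assigned | voices=[71 89 80 - -]
Op 4: note_on(88): voice 3 is free -> assigned | voices=[71 89 80 88 -]
Op 5: note_on(70): voice 4 is free -> assigned | voices=[71 89 80 88 70]
Op 6: note_on(77): all voices busy, STEAL voice 0 (pitch 71, oldest) -> assign | voices=[77 89 80 88 70]
Op 7: note_on(82): all voices busy, STEAL voice 1 (pitch 89, oldest) -> assign | voices=[77 82 80 88 70]
Op 8: note_on(66): all voices busy, STEAL voice 2 (pitch 80, oldest) -> assign | voices=[77 82 66 88 70]

Answer: 77 82 66 88 70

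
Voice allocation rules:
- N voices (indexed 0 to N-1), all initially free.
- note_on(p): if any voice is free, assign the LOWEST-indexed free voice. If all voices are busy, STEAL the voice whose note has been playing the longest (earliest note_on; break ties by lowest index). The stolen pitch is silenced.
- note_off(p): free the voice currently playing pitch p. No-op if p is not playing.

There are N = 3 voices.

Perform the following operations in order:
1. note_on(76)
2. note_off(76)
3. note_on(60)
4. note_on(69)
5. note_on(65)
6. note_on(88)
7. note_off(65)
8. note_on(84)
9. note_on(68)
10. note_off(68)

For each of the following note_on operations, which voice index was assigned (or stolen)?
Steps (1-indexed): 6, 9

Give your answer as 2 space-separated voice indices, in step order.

Answer: 0 1

Derivation:
Op 1: note_on(76): voice 0 is free -> assigned | voices=[76 - -]
Op 2: note_off(76): free voice 0 | voices=[- - -]
Op 3: note_on(60): voice 0 is free -> assigned | voices=[60 - -]
Op 4: note_on(69): voice 1 is free -> assigned | voices=[60 69 -]
Op 5: note_on(65): voice 2 is free -> assigned | voices=[60 69 65]
Op 6: note_on(88): all voices busy, STEAL voice 0 (pitch 60, oldest) -> assign | voices=[88 69 65]
Op 7: note_off(65): free voice 2 | voices=[88 69 -]
Op 8: note_on(84): voice 2 is free -> assigned | voices=[88 69 84]
Op 9: note_on(68): all voices busy, STEAL voice 1 (pitch 69, oldest) -> assign | voices=[88 68 84]
Op 10: note_off(68): free voice 1 | voices=[88 - 84]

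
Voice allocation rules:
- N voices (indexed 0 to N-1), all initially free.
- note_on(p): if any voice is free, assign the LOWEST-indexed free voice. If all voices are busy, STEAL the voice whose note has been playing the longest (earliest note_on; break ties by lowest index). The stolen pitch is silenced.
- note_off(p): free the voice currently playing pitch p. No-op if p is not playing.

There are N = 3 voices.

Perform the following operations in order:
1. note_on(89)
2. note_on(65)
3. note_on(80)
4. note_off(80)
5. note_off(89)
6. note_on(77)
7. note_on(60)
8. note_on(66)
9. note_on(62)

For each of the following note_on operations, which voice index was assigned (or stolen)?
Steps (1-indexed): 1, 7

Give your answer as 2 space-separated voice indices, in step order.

Op 1: note_on(89): voice 0 is free -> assigned | voices=[89 - -]
Op 2: note_on(65): voice 1 is free -> assigned | voices=[89 65 -]
Op 3: note_on(80): voice 2 is free -> assigned | voices=[89 65 80]
Op 4: note_off(80): free voice 2 | voices=[89 65 -]
Op 5: note_off(89): free voice 0 | voices=[- 65 -]
Op 6: note_on(77): voice 0 is free -> assigned | voices=[77 65 -]
Op 7: note_on(60): voice 2 is free -> assigned | voices=[77 65 60]
Op 8: note_on(66): all voices busy, STEAL voice 1 (pitch 65, oldest) -> assign | voices=[77 66 60]
Op 9: note_on(62): all voices busy, STEAL voice 0 (pitch 77, oldest) -> assign | voices=[62 66 60]

Answer: 0 2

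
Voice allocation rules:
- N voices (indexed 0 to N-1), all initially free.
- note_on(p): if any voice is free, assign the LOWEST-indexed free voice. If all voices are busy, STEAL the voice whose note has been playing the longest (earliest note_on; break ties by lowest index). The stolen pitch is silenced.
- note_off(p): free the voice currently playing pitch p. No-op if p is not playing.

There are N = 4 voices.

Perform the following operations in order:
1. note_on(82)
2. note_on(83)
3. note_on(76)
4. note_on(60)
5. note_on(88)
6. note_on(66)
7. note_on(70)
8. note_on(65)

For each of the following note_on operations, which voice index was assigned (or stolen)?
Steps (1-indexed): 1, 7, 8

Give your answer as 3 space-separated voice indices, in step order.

Op 1: note_on(82): voice 0 is free -> assigned | voices=[82 - - -]
Op 2: note_on(83): voice 1 is free -> assigned | voices=[82 83 - -]
Op 3: note_on(76): voice 2 is free -> assigned | voices=[82 83 76 -]
Op 4: note_on(60): voice 3 is free -> assigned | voices=[82 83 76 60]
Op 5: note_on(88): all voices busy, STEAL voice 0 (pitch 82, oldest) -> assign | voices=[88 83 76 60]
Op 6: note_on(66): all voices busy, STEAL voice 1 (pitch 83, oldest) -> assign | voices=[88 66 76 60]
Op 7: note_on(70): all voices busy, STEAL voice 2 (pitch 76, oldest) -> assign | voices=[88 66 70 60]
Op 8: note_on(65): all voices busy, STEAL voice 3 (pitch 60, oldest) -> assign | voices=[88 66 70 65]

Answer: 0 2 3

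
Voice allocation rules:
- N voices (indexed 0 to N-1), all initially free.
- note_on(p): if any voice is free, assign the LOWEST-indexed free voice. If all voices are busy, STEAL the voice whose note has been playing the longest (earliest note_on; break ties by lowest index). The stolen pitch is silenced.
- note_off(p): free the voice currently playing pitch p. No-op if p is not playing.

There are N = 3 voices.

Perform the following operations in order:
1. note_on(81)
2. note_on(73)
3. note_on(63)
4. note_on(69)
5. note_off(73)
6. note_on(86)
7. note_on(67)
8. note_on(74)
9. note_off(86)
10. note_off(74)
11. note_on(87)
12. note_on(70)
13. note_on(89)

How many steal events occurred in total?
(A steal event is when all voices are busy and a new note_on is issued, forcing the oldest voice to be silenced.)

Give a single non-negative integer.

Answer: 4

Derivation:
Op 1: note_on(81): voice 0 is free -> assigned | voices=[81 - -]
Op 2: note_on(73): voice 1 is free -> assigned | voices=[81 73 -]
Op 3: note_on(63): voice 2 is free -> assigned | voices=[81 73 63]
Op 4: note_on(69): all voices busy, STEAL voice 0 (pitch 81, oldest) -> assign | voices=[69 73 63]
Op 5: note_off(73): free voice 1 | voices=[69 - 63]
Op 6: note_on(86): voice 1 is free -> assigned | voices=[69 86 63]
Op 7: note_on(67): all voices busy, STEAL voice 2 (pitch 63, oldest) -> assign | voices=[69 86 67]
Op 8: note_on(74): all voices busy, STEAL voice 0 (pitch 69, oldest) -> assign | voices=[74 86 67]
Op 9: note_off(86): free voice 1 | voices=[74 - 67]
Op 10: note_off(74): free voice 0 | voices=[- - 67]
Op 11: note_on(87): voice 0 is free -> assigned | voices=[87 - 67]
Op 12: note_on(70): voice 1 is free -> assigned | voices=[87 70 67]
Op 13: note_on(89): all voices busy, STEAL voice 2 (pitch 67, oldest) -> assign | voices=[87 70 89]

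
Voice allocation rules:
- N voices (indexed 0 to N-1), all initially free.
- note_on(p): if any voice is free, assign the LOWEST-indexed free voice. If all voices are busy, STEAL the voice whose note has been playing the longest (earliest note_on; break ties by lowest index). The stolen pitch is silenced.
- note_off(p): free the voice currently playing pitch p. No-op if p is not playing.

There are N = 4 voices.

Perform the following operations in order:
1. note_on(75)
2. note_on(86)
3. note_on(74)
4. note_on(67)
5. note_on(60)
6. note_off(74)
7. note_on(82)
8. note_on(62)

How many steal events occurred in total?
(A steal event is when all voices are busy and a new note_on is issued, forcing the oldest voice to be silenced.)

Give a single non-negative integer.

Answer: 2

Derivation:
Op 1: note_on(75): voice 0 is free -> assigned | voices=[75 - - -]
Op 2: note_on(86): voice 1 is free -> assigned | voices=[75 86 - -]
Op 3: note_on(74): voice 2 is free -> assigned | voices=[75 86 74 -]
Op 4: note_on(67): voice 3 is free -> assigned | voices=[75 86 74 67]
Op 5: note_on(60): all voices busy, STEAL voice 0 (pitch 75, oldest) -> assign | voices=[60 86 74 67]
Op 6: note_off(74): free voice 2 | voices=[60 86 - 67]
Op 7: note_on(82): voice 2 is free -> assigned | voices=[60 86 82 67]
Op 8: note_on(62): all voices busy, STEAL voice 1 (pitch 86, oldest) -> assign | voices=[60 62 82 67]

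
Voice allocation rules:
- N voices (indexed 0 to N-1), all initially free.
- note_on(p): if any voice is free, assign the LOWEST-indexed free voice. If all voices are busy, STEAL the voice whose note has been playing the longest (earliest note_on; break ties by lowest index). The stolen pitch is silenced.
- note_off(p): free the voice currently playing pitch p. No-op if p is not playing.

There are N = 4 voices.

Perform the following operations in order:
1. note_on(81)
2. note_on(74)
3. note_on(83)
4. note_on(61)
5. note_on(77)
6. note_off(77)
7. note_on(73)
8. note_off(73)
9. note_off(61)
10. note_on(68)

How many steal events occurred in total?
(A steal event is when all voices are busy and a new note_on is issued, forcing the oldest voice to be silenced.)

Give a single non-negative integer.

Op 1: note_on(81): voice 0 is free -> assigned | voices=[81 - - -]
Op 2: note_on(74): voice 1 is free -> assigned | voices=[81 74 - -]
Op 3: note_on(83): voice 2 is free -> assigned | voices=[81 74 83 -]
Op 4: note_on(61): voice 3 is free -> assigned | voices=[81 74 83 61]
Op 5: note_on(77): all voices busy, STEAL voice 0 (pitch 81, oldest) -> assign | voices=[77 74 83 61]
Op 6: note_off(77): free voice 0 | voices=[- 74 83 61]
Op 7: note_on(73): voice 0 is free -> assigned | voices=[73 74 83 61]
Op 8: note_off(73): free voice 0 | voices=[- 74 83 61]
Op 9: note_off(61): free voice 3 | voices=[- 74 83 -]
Op 10: note_on(68): voice 0 is free -> assigned | voices=[68 74 83 -]

Answer: 1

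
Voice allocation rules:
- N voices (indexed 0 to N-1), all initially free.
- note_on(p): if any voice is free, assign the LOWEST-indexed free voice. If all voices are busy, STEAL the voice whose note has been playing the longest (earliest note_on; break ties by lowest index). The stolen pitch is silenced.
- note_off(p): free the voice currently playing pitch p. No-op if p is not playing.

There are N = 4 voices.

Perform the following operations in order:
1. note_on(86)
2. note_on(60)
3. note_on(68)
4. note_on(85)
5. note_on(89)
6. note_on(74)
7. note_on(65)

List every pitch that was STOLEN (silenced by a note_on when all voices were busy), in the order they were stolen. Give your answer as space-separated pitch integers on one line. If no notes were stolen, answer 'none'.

Op 1: note_on(86): voice 0 is free -> assigned | voices=[86 - - -]
Op 2: note_on(60): voice 1 is free -> assigned | voices=[86 60 - -]
Op 3: note_on(68): voice 2 is free -> assigned | voices=[86 60 68 -]
Op 4: note_on(85): voice 3 is free -> assigned | voices=[86 60 68 85]
Op 5: note_on(89): all voices busy, STEAL voice 0 (pitch 86, oldest) -> assign | voices=[89 60 68 85]
Op 6: note_on(74): all voices busy, STEAL voice 1 (pitch 60, oldest) -> assign | voices=[89 74 68 85]
Op 7: note_on(65): all voices busy, STEAL voice 2 (pitch 68, oldest) -> assign | voices=[89 74 65 85]

Answer: 86 60 68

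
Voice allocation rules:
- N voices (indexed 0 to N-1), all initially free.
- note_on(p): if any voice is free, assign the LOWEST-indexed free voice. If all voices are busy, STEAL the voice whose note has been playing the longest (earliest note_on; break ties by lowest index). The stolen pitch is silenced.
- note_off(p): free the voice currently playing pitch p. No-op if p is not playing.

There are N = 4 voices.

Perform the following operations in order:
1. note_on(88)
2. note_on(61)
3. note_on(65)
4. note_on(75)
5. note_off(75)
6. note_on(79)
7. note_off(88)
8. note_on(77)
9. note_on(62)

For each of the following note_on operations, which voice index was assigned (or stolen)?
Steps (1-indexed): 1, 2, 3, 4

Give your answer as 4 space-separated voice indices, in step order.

Answer: 0 1 2 3

Derivation:
Op 1: note_on(88): voice 0 is free -> assigned | voices=[88 - - -]
Op 2: note_on(61): voice 1 is free -> assigned | voices=[88 61 - -]
Op 3: note_on(65): voice 2 is free -> assigned | voices=[88 61 65 -]
Op 4: note_on(75): voice 3 is free -> assigned | voices=[88 61 65 75]
Op 5: note_off(75): free voice 3 | voices=[88 61 65 -]
Op 6: note_on(79): voice 3 is free -> assigned | voices=[88 61 65 79]
Op 7: note_off(88): free voice 0 | voices=[- 61 65 79]
Op 8: note_on(77): voice 0 is free -> assigned | voices=[77 61 65 79]
Op 9: note_on(62): all voices busy, STEAL voice 1 (pitch 61, oldest) -> assign | voices=[77 62 65 79]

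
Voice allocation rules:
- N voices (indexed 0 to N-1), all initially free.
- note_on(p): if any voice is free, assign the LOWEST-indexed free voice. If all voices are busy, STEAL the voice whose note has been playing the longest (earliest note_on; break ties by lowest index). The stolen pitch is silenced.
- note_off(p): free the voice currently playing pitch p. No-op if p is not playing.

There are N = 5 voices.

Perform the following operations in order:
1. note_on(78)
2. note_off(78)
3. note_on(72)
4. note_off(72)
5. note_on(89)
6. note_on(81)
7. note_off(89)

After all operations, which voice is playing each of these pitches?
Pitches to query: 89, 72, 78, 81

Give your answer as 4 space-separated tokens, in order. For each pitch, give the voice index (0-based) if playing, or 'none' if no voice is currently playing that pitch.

Answer: none none none 1

Derivation:
Op 1: note_on(78): voice 0 is free -> assigned | voices=[78 - - - -]
Op 2: note_off(78): free voice 0 | voices=[- - - - -]
Op 3: note_on(72): voice 0 is free -> assigned | voices=[72 - - - -]
Op 4: note_off(72): free voice 0 | voices=[- - - - -]
Op 5: note_on(89): voice 0 is free -> assigned | voices=[89 - - - -]
Op 6: note_on(81): voice 1 is free -> assigned | voices=[89 81 - - -]
Op 7: note_off(89): free voice 0 | voices=[- 81 - - -]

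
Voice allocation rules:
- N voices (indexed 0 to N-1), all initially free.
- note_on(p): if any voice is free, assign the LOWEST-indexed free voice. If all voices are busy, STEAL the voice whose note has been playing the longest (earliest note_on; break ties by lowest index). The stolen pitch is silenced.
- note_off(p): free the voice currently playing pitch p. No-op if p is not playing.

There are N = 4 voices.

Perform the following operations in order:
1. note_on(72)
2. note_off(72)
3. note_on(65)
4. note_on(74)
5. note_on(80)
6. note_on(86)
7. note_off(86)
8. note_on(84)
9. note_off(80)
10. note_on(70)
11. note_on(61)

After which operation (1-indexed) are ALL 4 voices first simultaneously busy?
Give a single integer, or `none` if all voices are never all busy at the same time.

Op 1: note_on(72): voice 0 is free -> assigned | voices=[72 - - -]
Op 2: note_off(72): free voice 0 | voices=[- - - -]
Op 3: note_on(65): voice 0 is free -> assigned | voices=[65 - - -]
Op 4: note_on(74): voice 1 is free -> assigned | voices=[65 74 - -]
Op 5: note_on(80): voice 2 is free -> assigned | voices=[65 74 80 -]
Op 6: note_on(86): voice 3 is free -> assigned | voices=[65 74 80 86]
Op 7: note_off(86): free voice 3 | voices=[65 74 80 -]
Op 8: note_on(84): voice 3 is free -> assigned | voices=[65 74 80 84]
Op 9: note_off(80): free voice 2 | voices=[65 74 - 84]
Op 10: note_on(70): voice 2 is free -> assigned | voices=[65 74 70 84]
Op 11: note_on(61): all voices busy, STEAL voice 0 (pitch 65, oldest) -> assign | voices=[61 74 70 84]

Answer: 6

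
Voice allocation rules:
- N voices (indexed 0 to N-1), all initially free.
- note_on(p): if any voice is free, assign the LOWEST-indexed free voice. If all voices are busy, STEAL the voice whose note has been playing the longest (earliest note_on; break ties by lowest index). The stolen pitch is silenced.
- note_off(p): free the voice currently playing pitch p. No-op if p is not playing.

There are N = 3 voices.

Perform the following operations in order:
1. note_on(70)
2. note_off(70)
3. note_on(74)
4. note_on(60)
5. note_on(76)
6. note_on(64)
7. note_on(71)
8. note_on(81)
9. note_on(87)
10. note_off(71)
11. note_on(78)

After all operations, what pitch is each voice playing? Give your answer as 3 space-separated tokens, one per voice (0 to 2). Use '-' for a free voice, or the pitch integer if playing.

Answer: 87 78 81

Derivation:
Op 1: note_on(70): voice 0 is free -> assigned | voices=[70 - -]
Op 2: note_off(70): free voice 0 | voices=[- - -]
Op 3: note_on(74): voice 0 is free -> assigned | voices=[74 - -]
Op 4: note_on(60): voice 1 is free -> assigned | voices=[74 60 -]
Op 5: note_on(76): voice 2 is free -> assigned | voices=[74 60 76]
Op 6: note_on(64): all voices busy, STEAL voice 0 (pitch 74, oldest) -> assign | voices=[64 60 76]
Op 7: note_on(71): all voices busy, STEAL voice 1 (pitch 60, oldest) -> assign | voices=[64 71 76]
Op 8: note_on(81): all voices busy, STEAL voice 2 (pitch 76, oldest) -> assign | voices=[64 71 81]
Op 9: note_on(87): all voices busy, STEAL voice 0 (pitch 64, oldest) -> assign | voices=[87 71 81]
Op 10: note_off(71): free voice 1 | voices=[87 - 81]
Op 11: note_on(78): voice 1 is free -> assigned | voices=[87 78 81]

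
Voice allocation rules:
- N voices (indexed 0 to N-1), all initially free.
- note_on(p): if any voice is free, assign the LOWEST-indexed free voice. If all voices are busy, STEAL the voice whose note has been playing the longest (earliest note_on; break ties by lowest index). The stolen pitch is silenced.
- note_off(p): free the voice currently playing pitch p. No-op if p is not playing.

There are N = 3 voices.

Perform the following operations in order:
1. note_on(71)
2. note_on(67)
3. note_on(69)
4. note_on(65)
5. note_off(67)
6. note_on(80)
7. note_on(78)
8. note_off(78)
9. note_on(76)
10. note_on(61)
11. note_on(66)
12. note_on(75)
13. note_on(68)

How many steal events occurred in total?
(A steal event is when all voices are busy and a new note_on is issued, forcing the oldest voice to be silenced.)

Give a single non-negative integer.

Op 1: note_on(71): voice 0 is free -> assigned | voices=[71 - -]
Op 2: note_on(67): voice 1 is free -> assigned | voices=[71 67 -]
Op 3: note_on(69): voice 2 is free -> assigned | voices=[71 67 69]
Op 4: note_on(65): all voices busy, STEAL voice 0 (pitch 71, oldest) -> assign | voices=[65 67 69]
Op 5: note_off(67): free voice 1 | voices=[65 - 69]
Op 6: note_on(80): voice 1 is free -> assigned | voices=[65 80 69]
Op 7: note_on(78): all voices busy, STEAL voice 2 (pitch 69, oldest) -> assign | voices=[65 80 78]
Op 8: note_off(78): free voice 2 | voices=[65 80 -]
Op 9: note_on(76): voice 2 is free -> assigned | voices=[65 80 76]
Op 10: note_on(61): all voices busy, STEAL voice 0 (pitch 65, oldest) -> assign | voices=[61 80 76]
Op 11: note_on(66): all voices busy, STEAL voice 1 (pitch 80, oldest) -> assign | voices=[61 66 76]
Op 12: note_on(75): all voices busy, STEAL voice 2 (pitch 76, oldest) -> assign | voices=[61 66 75]
Op 13: note_on(68): all voices busy, STEAL voice 0 (pitch 61, oldest) -> assign | voices=[68 66 75]

Answer: 6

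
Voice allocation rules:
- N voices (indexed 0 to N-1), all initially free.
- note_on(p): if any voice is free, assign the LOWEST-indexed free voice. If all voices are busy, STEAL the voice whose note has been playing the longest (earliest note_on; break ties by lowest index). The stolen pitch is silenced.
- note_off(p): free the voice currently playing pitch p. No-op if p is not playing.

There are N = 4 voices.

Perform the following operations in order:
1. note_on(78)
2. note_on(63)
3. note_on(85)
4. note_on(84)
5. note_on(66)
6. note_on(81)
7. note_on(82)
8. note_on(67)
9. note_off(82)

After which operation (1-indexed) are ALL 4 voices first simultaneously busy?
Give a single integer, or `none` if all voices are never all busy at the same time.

Answer: 4

Derivation:
Op 1: note_on(78): voice 0 is free -> assigned | voices=[78 - - -]
Op 2: note_on(63): voice 1 is free -> assigned | voices=[78 63 - -]
Op 3: note_on(85): voice 2 is free -> assigned | voices=[78 63 85 -]
Op 4: note_on(84): voice 3 is free -> assigned | voices=[78 63 85 84]
Op 5: note_on(66): all voices busy, STEAL voice 0 (pitch 78, oldest) -> assign | voices=[66 63 85 84]
Op 6: note_on(81): all voices busy, STEAL voice 1 (pitch 63, oldest) -> assign | voices=[66 81 85 84]
Op 7: note_on(82): all voices busy, STEAL voice 2 (pitch 85, oldest) -> assign | voices=[66 81 82 84]
Op 8: note_on(67): all voices busy, STEAL voice 3 (pitch 84, oldest) -> assign | voices=[66 81 82 67]
Op 9: note_off(82): free voice 2 | voices=[66 81 - 67]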